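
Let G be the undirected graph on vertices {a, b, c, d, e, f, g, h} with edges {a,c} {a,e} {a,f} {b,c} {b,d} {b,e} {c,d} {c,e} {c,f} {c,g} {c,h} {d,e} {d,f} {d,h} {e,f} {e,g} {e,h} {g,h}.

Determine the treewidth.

3

A width-3 tree decomposition is:
Bags: B1 = {c, d, e, f}  B2 = {c, d, e, h}  B3 = {b, c, d, e}  B4 = {c, e, g, h}  B5 = {a, c, e, f}
Tree: B1–B2, B2–B3, B2–B4, B1–B5
Each bag holds 4 vertices, so the decomposition has width 3, which upper-bounds the treewidth. On the other hand G contains the 4-clique {c, d, e, h}. A clique must lie in a single bag of any decomposition, so no decomposition can have width below 3. Combining the bounds, tw(G) = 3.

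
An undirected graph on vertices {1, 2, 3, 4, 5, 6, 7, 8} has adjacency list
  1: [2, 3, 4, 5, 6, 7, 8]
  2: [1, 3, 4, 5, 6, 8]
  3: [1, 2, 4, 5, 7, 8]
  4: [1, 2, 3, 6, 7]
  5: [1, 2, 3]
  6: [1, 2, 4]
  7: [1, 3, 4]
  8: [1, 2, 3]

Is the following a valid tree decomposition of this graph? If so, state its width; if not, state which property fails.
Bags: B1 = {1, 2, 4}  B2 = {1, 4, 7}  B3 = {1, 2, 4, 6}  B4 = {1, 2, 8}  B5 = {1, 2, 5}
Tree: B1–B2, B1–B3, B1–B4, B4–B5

A tree decomposition must satisfy three properties: every vertex lies in some bag; for every edge, both endpoints lie together in some bag; and for every vertex, the bags containing it form a connected subtree. Here vertex 3 appears in no bag, so the decomposition is invalid.

No — vertex 3 appears in no bag.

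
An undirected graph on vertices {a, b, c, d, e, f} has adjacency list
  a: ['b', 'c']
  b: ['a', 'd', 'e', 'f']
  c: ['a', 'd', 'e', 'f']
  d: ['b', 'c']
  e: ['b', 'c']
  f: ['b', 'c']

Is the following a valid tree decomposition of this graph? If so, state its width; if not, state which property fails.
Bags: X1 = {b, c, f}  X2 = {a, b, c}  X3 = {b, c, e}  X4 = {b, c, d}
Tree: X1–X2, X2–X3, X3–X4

Yes; width 2.

Every vertex of G appears in some bag (union = {a, b, c, d, e, f}); every edge is covered by a bag; and for each vertex v the set of bags containing v is connected in the bag tree. The decomposition is therefore valid. The largest bag has 3 vertices, so the width is 2.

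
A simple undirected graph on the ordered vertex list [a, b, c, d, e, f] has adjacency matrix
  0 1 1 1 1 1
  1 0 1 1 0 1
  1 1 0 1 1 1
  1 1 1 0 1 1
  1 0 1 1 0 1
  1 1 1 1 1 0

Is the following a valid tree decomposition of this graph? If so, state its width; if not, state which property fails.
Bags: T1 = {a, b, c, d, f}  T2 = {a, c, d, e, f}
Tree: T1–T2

Vertex coverage: the bags together contain {a, b, c, d, e, f}, the full vertex set. Edge coverage: each edge of G has both endpoints in at least one bag. Running intersection: for every vertex, the bags containing it form a connected subtree. All three properties hold, so this is a valid tree decomposition of width max|bag| − 1 = 4, and hence tw(G) ≤ 4.

Yes; width 4.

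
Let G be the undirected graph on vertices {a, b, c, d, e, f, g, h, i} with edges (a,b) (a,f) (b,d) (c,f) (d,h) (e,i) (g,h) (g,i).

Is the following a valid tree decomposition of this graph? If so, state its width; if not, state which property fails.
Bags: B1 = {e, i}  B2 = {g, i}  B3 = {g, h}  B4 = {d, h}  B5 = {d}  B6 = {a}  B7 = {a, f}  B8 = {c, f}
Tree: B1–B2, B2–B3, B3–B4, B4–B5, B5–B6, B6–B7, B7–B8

A tree decomposition must satisfy three properties: every vertex lies in some bag; for every edge, both endpoints lie together in some bag; and for every vertex, the bags containing it form a connected subtree. Here vertex b appears in no bag, so the decomposition is invalid.

No — vertex b appears in no bag.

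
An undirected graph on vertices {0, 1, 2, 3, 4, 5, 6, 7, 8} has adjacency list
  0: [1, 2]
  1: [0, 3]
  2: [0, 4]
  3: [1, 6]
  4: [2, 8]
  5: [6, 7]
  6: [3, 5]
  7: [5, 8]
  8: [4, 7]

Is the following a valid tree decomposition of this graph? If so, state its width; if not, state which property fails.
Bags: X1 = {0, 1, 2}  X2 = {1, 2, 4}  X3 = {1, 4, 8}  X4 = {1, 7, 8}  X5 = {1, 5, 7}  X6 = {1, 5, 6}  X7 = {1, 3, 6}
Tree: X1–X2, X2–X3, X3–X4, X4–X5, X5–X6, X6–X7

Yes; width 2.

Checking the three conditions: (i) the bags cover all of {0, 1, 2, 3, 4, 5, 6, 7, 8}; (ii) for each edge, some bag contains both endpoints; (iii) the bags containing any fixed vertex form a subtree. All hold, so the decomposition is valid with width 3 − 1 = 2.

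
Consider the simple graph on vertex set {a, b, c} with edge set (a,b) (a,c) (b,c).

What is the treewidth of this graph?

2

A width-2 tree decomposition is:
Bags: B1 = {a, b, c}
Tree: (single bag)
A single bag containing all 3 vertices is trivially a valid decomposition of width 2. Conversely, {a, b, c} is a clique of size 3, and the vertices of any clique must share a bag in every tree decomposition; so some bag has ≥ 3 vertices and tw(G) ≥ 2. Hence tw(G) = 2 exactly.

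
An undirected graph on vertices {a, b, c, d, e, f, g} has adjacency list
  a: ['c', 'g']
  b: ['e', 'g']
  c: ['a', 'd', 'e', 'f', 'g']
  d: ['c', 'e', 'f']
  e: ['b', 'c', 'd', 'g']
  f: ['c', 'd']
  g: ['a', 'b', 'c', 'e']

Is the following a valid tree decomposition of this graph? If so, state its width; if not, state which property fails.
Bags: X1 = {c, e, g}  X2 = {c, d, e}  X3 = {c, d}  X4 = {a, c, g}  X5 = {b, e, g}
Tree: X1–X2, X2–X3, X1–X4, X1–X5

No — vertex f appears in no bag.

A tree decomposition must satisfy three properties: every vertex lies in some bag; for every edge, both endpoints lie together in some bag; and for every vertex, the bags containing it form a connected subtree. Here vertex f appears in no bag, so the decomposition is invalid.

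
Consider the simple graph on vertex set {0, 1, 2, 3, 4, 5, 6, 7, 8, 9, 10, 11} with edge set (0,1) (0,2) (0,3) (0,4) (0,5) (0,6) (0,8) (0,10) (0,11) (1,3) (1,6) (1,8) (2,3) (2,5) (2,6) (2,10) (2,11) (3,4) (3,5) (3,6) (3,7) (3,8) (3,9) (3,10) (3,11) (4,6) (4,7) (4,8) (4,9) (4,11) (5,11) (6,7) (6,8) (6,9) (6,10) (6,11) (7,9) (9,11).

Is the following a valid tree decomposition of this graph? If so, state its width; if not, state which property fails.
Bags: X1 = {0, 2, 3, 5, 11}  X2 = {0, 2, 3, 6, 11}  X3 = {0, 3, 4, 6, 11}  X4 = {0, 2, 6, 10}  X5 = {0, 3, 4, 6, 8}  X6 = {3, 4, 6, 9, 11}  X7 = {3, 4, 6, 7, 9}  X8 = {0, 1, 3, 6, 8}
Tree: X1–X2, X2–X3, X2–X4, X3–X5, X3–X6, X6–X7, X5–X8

No — edge (3,10) lies in no bag.

A tree decomposition must satisfy three properties: every vertex lies in some bag; for every edge, both endpoints lie together in some bag; and for every vertex, the bags containing it form a connected subtree. Here edge (3,10) lies in no bag, so the decomposition is invalid.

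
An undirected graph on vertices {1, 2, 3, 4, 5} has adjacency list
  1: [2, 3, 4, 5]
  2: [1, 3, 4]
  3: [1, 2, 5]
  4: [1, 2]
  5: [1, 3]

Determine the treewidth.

A width-2 tree decomposition is:
Bags: B1 = {1, 2, 4}  B2 = {1, 2, 3}  B3 = {1, 3, 5}
Tree: B1–B2, B2–B3
The largest bag has 3 vertices, giving width 2; this decomposition certifies tw(G) ≤ 2. Conversely, {1, 2, 3} is a clique of size 3, and the vertices of any clique must share a bag in every tree decomposition; so some bag has ≥ 3 vertices and tw(G) ≥ 2. The upper and lower bounds meet at 2, so that is the treewidth.

2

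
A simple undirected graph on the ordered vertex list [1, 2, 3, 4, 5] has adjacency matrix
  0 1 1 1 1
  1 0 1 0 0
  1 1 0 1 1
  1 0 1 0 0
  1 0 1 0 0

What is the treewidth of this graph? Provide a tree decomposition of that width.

Every bag has size at most 3, so the width is 3 − 1 = 2 and tw(G) ≤ 2. Conversely, {1, 2, 3} is a clique of size 3, and the vertices of any clique must share a bag in every tree decomposition; so some bag has ≥ 3 vertices and tw(G) ≥ 2. The upper and lower bounds meet at 2, so that is the treewidth.

Treewidth 2.
One optimal decomposition is:
Bags: B1 = {1, 2, 3}  B2 = {1, 3, 5}  B3 = {1, 3, 4}
Tree: B1–B2, B1–B3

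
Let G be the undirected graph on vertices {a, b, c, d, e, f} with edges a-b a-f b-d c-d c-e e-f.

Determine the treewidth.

2

A width-2 tree decomposition is:
Bags: B1 = {b, c, d}  B2 = {a, b, c}  B3 = {a, c, f}  B4 = {c, e, f}
Tree: B1–B2, B2–B3, B3–B4
Each bag holds 3 vertices, so the decomposition has width 2, which upper-bounds the treewidth. The edges c–d–b–a–f–e–c form a cycle, so G is not a tree and its treewidth is at least 2. Hence tw(G) = 2 exactly.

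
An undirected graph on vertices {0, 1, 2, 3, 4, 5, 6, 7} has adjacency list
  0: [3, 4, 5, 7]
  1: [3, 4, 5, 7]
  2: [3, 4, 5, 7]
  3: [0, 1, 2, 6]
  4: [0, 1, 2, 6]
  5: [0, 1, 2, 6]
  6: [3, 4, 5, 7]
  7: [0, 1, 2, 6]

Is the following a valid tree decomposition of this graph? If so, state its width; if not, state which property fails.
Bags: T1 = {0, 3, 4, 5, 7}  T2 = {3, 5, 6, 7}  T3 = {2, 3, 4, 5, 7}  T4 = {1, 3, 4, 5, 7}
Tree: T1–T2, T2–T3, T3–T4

A tree decomposition must satisfy three properties: every vertex lies in some bag; for every edge, both endpoints lie together in some bag; and for every vertex, the bags containing it form a connected subtree. Here edge (4,6) lies in no bag, so the decomposition is invalid.

No — edge (4,6) lies in no bag.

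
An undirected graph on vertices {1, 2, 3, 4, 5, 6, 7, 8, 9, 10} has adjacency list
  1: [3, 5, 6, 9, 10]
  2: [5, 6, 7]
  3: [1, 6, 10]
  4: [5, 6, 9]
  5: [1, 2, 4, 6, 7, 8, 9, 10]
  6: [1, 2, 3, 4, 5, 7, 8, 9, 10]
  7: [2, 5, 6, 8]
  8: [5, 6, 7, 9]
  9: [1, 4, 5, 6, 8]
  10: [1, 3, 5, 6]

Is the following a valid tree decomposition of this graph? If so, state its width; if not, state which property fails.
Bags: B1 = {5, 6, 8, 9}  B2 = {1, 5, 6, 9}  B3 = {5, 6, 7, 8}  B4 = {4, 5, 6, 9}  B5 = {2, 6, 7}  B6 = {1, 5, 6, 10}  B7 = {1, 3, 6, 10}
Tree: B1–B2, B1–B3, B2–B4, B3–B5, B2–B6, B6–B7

No — edge (5,2) lies in no bag.

A tree decomposition must satisfy three properties: every vertex lies in some bag; for every edge, both endpoints lie together in some bag; and for every vertex, the bags containing it form a connected subtree. Here edge (5,2) lies in no bag, so the decomposition is invalid.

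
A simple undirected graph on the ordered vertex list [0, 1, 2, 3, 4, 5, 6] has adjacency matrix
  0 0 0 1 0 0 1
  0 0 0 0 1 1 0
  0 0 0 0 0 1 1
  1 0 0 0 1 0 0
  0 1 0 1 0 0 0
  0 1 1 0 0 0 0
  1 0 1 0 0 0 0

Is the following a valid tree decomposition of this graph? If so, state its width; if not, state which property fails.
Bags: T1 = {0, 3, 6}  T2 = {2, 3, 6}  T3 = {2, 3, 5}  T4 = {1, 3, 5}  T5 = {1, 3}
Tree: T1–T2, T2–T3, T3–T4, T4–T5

A tree decomposition must satisfy three properties: every vertex lies in some bag; for every edge, both endpoints lie together in some bag; and for every vertex, the bags containing it form a connected subtree. Here vertex 4 appears in no bag, so the decomposition is invalid.

No — vertex 4 appears in no bag.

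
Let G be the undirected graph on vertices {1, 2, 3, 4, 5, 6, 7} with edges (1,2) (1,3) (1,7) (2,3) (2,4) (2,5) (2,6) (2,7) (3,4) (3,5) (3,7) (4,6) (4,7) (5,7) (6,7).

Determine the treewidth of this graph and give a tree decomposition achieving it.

Every bag has size at most 4, so the width is 4 − 1 = 3 and tw(G) ≤ 3. Conversely, {1, 2, 3, 7} is a clique of size 4, and the vertices of any clique must share a bag in every tree decomposition; so some bag has ≥ 4 vertices and tw(G) ≥ 3. Combining the bounds, tw(G) = 3.

Treewidth 3.
One optimal decomposition is:
Bags: B1 = {2, 3, 4, 7}  B2 = {1, 2, 3, 7}  B3 = {2, 3, 5, 7}  B4 = {2, 4, 6, 7}
Tree: B1–B2, B2–B3, B1–B4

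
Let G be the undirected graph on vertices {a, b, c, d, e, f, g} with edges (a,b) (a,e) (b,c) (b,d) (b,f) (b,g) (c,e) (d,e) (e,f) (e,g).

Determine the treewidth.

A width-2 tree decomposition is:
Bags: B1 = {b, e, f}  B2 = {a, b, e}  B3 = {b, d, e}  B4 = {b, e, g}  B5 = {b, c, e}
Tree: B1–B2, B2–B3, B3–B4, B4–B5
The largest bag has 3 vertices, giving width 2; this decomposition certifies tw(G) ≤ 2. Since e–f–b–a–e is a cycle in G, G is not acyclic. Forests are exactly the graphs of treewidth ≤ 1, so tw(G) ≥ 2. Combining the bounds, tw(G) = 2.

2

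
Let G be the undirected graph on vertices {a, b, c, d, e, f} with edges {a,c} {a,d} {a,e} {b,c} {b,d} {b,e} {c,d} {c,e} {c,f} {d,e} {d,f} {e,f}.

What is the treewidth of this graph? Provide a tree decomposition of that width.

Every bag has size at most 4, so the width is 4 − 1 = 3 and tw(G) ≤ 3. For the lower bound, the 4 vertices {a, c, d, e} are pairwise adjacent, and any tree decomposition puts a clique entirely inside one bag — forcing width ≥ 3. Therefore the treewidth is 3.

Treewidth 3.
One such decomposition:
Bags: B1 = {a, c, d, e}  B2 = {c, d, e, f}  B3 = {b, c, d, e}
Tree: B1–B2, B1–B3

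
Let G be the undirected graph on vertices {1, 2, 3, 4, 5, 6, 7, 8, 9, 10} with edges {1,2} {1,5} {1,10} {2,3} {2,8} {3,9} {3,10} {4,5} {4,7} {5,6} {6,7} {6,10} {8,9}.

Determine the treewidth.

2

A width-2 tree decomposition is:
Bags: B1 = {4, 5, 7}  B2 = {5, 6, 7}  B3 = {1, 5, 6}  B4 = {1, 6, 10}  B5 = {1, 2, 10}  B6 = {2, 3, 10}  B7 = {2, 3, 8}  B8 = {3, 8, 9}
Tree: B1–B2, B2–B3, B3–B4, B4–B5, B5–B6, B6–B7, B7–B8
Each bag holds 3 vertices, so the decomposition has width 2, which upper-bounds the treewidth. Since 4–7–6–5–4 is a cycle in G, G is not acyclic. Forests are exactly the graphs of treewidth ≤ 1, so tw(G) ≥ 2. Therefore the treewidth is 2.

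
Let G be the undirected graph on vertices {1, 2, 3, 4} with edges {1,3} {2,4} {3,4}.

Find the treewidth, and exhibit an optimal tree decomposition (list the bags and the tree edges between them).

Treewidth 1.
One optimal decomposition is:
Bags: B1 = {3, 4}  B2 = {2, 4}  B3 = {1, 3}
Tree: B1–B2, B1–B3

The largest bag has 2 vertices, giving width 1; this decomposition certifies tw(G) ≤ 1. G has an edge, so its treewidth is at least 1. The upper and lower bounds meet at 1, so that is the treewidth.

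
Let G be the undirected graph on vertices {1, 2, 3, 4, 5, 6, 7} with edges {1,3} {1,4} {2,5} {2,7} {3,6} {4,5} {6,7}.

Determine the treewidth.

2

A width-2 tree decomposition is:
Bags: B1 = {1, 3, 4}  B2 = {3, 4, 5}  B3 = {2, 3, 5}  B4 = {2, 3, 7}  B5 = {3, 6, 7}
Tree: B1–B2, B2–B3, B3–B4, B4–B5
Every bag has size at most 3, so the width is 3 − 1 = 2 and tw(G) ≤ 2. For the lower bound, G contains the cycle 3–1–4–5–2–7–6–3, so G is not a forest; only forests have treewidth ≤ 1, hence tw(G) ≥ 2. The upper and lower bounds meet at 2, so that is the treewidth.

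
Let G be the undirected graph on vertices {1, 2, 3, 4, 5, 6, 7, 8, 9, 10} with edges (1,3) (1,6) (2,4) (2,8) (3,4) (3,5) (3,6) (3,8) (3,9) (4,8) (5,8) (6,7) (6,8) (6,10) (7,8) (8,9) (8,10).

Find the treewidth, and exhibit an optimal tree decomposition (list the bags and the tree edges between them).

Treewidth 2.
One optimal decomposition is:
Bags: B1 = {3, 6, 8}  B2 = {6, 8, 10}  B3 = {1, 3, 6}  B4 = {3, 8, 9}  B5 = {3, 4, 8}  B6 = {2, 4, 8}  B7 = {3, 5, 8}  B8 = {6, 7, 8}
Tree: B1–B2, B1–B3, B1–B4, B4–B5, B5–B6, B1–B7, B1–B8

The largest bag has 3 vertices, giving width 2; this decomposition certifies tw(G) ≤ 2. Conversely, {6, 8, 10} is a clique of size 3, and the vertices of any clique must share a bag in every tree decomposition; so some bag has ≥ 3 vertices and tw(G) ≥ 2. Combining the bounds, tw(G) = 2.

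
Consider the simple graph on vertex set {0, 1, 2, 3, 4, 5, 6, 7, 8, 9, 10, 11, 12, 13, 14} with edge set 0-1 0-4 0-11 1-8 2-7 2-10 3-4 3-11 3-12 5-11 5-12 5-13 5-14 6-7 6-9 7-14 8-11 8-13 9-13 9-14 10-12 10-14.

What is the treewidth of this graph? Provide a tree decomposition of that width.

The largest bag has 4 vertices, giving width 3; this decomposition certifies tw(G) ≤ 3. For the lower bound: the 4 vertex sets {0,1,4}, {3}, {11}, {5,8,12,13} are disjoint, each induces a connected subgraph, and every pair is joined by at least one edge of G. Contracting each set to a single vertex therefore yields K_{4} as a minor, and since treewidth is minor-monotone, tw(G) ≥ tw(K_{4}) = 3. Hence tw(G) = 3 exactly.

Treewidth 3.
One optimal decomposition is:
Bags: B1 = {0, 1, 3, 4}  B2 = {0, 1, 3, 11}  B3 = {1, 3, 8, 11}  B4 = {3, 8, 11, 12}  B5 = {5, 8, 11, 12}  B6 = {5, 8, 12, 13}  B7 = {5, 10, 12, 13}  B8 = {5, 10, 13, 14}  B9 = {9, 10, 13, 14}  B10 = {2, 9, 10, 14}  B11 = {2, 7, 9, 14}  B12 = {2, 6, 7, 9}
Tree: B1–B2, B2–B3, B3–B4, B4–B5, B5–B6, B6–B7, B7–B8, B8–B9, B9–B10, B10–B11, B11–B12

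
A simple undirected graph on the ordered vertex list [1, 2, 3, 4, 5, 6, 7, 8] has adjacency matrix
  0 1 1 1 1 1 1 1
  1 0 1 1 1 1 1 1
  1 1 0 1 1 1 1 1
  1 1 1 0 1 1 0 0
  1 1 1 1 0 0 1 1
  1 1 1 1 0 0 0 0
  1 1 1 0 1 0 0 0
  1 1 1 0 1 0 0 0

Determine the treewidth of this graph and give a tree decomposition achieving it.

Every bag has size at most 5, so the width is 5 − 1 = 4 and tw(G) ≤ 4. Conversely, {1, 2, 3, 5, 8} is a clique of size 5, and the vertices of any clique must share a bag in every tree decomposition; so some bag has ≥ 5 vertices and tw(G) ≥ 4. Combining the bounds, tw(G) = 4.

Treewidth 4.
Bags: B1 = {1, 2, 3, 4, 5}  B2 = {1, 2, 3, 4, 6}  B3 = {1, 2, 3, 5, 7}  B4 = {1, 2, 3, 5, 8}
Tree: B1–B2, B1–B3, B1–B4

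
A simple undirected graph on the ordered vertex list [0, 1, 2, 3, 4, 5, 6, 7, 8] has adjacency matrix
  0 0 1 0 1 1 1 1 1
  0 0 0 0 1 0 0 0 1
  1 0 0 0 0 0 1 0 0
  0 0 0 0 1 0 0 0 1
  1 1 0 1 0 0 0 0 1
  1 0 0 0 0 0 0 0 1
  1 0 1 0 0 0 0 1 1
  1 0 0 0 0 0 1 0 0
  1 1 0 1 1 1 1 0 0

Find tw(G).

2

A width-2 tree decomposition is:
Bags: B1 = {0, 6, 7}  B2 = {0, 6, 8}  B3 = {0, 4, 8}  B4 = {1, 4, 8}  B5 = {0, 2, 6}  B6 = {0, 5, 8}  B7 = {3, 4, 8}
Tree: B1–B2, B2–B3, B3–B4, B1–B5, B2–B6, B3–B7
The largest bag has 3 vertices, giving width 2; this decomposition certifies tw(G) ≤ 2. For the lower bound, the 3 vertices {0, 4, 8} are pairwise adjacent, and any tree decomposition puts a clique entirely inside one bag — forcing width ≥ 2. Therefore the treewidth is 2.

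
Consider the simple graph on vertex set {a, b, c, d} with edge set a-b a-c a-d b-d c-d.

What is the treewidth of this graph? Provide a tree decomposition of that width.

Treewidth 2.
Bags: B1 = {a, b, d}  B2 = {a, c, d}
Tree: B1–B2

Every bag has size at most 3, so the width is 3 − 1 = 2 and tw(G) ≤ 2. Conversely, {a, c, d} is a clique of size 3, and the vertices of any clique must share a bag in every tree decomposition; so some bag has ≥ 3 vertices and tw(G) ≥ 2. The upper and lower bounds meet at 2, so that is the treewidth.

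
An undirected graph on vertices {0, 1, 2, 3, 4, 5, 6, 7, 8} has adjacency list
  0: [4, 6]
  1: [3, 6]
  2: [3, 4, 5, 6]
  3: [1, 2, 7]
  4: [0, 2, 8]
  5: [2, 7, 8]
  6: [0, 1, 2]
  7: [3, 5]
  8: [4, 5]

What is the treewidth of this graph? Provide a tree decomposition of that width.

Each bag holds 4 vertices, so the decomposition has width 3, which upper-bounds the treewidth. For the lower bound: the 4 vertex sets {5,7,8}, {4}, {2}, {0,1,3,6} are disjoint, each induces a connected subgraph, and every pair is joined by at least one edge of G. Contracting each set to a single vertex therefore yields K_{4} as a minor, and since treewidth is minor-monotone, tw(G) ≥ tw(K_{4}) = 3. Hence tw(G) = 3 exactly.

Treewidth 3.
One such decomposition:
Bags: B1 = {4, 5, 7, 8}  B2 = {2, 4, 5, 7}  B3 = {2, 3, 4, 7}  B4 = {0, 2, 3, 4}  B5 = {0, 2, 3, 6}  B6 = {0, 1, 3, 6}
Tree: B1–B2, B2–B3, B3–B4, B4–B5, B5–B6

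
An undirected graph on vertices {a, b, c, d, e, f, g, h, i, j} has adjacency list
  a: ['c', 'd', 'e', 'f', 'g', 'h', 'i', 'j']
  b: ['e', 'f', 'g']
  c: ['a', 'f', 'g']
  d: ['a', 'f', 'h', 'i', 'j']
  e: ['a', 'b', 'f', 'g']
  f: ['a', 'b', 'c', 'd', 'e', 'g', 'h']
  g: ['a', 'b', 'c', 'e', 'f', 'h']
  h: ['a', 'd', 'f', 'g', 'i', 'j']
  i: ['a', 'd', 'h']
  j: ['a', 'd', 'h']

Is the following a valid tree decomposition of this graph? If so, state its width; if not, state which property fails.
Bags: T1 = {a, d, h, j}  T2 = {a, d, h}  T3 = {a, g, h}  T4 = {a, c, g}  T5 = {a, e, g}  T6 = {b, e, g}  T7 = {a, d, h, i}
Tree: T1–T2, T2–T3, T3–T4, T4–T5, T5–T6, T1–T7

No — vertex f appears in no bag.

A tree decomposition must satisfy three properties: every vertex lies in some bag; for every edge, both endpoints lie together in some bag; and for every vertex, the bags containing it form a connected subtree. Here vertex f appears in no bag, so the decomposition is invalid.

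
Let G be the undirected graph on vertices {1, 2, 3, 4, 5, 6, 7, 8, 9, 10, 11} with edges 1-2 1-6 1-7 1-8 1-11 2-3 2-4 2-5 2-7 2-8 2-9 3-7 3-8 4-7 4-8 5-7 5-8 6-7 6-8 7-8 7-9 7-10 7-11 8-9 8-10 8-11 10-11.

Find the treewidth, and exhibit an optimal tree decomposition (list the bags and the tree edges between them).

Treewidth 3.
One optimal decomposition is:
Bags: B1 = {1, 7, 8, 11}  B2 = {1, 2, 7, 8}  B3 = {1, 6, 7, 8}  B4 = {2, 7, 8, 9}  B5 = {2, 3, 7, 8}  B6 = {7, 8, 10, 11}  B7 = {2, 4, 7, 8}  B8 = {2, 5, 7, 8}
Tree: B1–B2, B2–B3, B2–B4, B4–B5, B1–B6, B4–B7, B5–B8

Every bag has size at most 4, so the width is 4 − 1 = 3 and tw(G) ≤ 3. For the lower bound, the 4 vertices {1, 7, 8, 11} are pairwise adjacent, and any tree decomposition puts a clique entirely inside one bag — forcing width ≥ 3. Therefore the treewidth is 3.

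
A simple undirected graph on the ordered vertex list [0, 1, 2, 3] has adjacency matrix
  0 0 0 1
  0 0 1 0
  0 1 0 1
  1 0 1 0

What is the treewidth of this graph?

A width-1 tree decomposition is:
Bags: B1 = {0, 3}  B2 = {2, 3}  B3 = {1, 2}
Tree: B1–B2, B2–B3
Every bag has size at most 2, so the width is 2 − 1 = 1 and tw(G) ≤ 1. G has an edge, so its treewidth is at least 1. Combining the bounds, tw(G) = 1.

1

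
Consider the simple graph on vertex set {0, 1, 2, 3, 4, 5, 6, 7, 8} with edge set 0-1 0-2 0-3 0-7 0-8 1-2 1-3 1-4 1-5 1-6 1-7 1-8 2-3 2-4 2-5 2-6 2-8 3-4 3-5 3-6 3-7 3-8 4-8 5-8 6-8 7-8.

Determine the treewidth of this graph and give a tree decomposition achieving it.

Treewidth 4.
One optimal decomposition is:
Bags: B1 = {1, 2, 3, 5, 8}  B2 = {0, 1, 2, 3, 8}  B3 = {0, 1, 3, 7, 8}  B4 = {1, 2, 3, 6, 8}  B5 = {1, 2, 3, 4, 8}
Tree: B1–B2, B2–B3, B2–B4, B2–B5

The largest bag has 5 vertices, giving width 4; this decomposition certifies tw(G) ≤ 4. Conversely, {0, 1, 2, 3, 8} is a clique of size 5, and the vertices of any clique must share a bag in every tree decomposition; so some bag has ≥ 5 vertices and tw(G) ≥ 4. Therefore the treewidth is 4.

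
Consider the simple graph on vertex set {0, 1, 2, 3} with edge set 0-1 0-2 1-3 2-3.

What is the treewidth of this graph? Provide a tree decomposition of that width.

The largest bag has 3 vertices, giving width 2; this decomposition certifies tw(G) ≤ 2. For the lower bound, G contains the cycle 1–0–2–3–1, so G is not a forest; only forests have treewidth ≤ 1, hence tw(G) ≥ 2. Therefore the treewidth is 2.

Treewidth 2.
One optimal decomposition is:
Bags: B1 = {0, 1, 2}  B2 = {1, 2, 3}
Tree: B1–B2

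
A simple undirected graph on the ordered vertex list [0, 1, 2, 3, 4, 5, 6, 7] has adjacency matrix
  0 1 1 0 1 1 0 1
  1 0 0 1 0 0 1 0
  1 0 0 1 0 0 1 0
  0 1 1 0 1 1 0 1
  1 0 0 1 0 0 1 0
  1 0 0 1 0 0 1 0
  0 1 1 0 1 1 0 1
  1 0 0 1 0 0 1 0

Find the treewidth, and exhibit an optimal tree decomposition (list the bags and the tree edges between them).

Treewidth 3.
Bags: B1 = {0, 3, 5, 6}  B2 = {0, 1, 3, 6}  B3 = {0, 3, 6, 7}  B4 = {0, 2, 3, 6}  B5 = {0, 3, 4, 6}
Tree: B1–B2, B2–B3, B3–B4, B4–B5

Each bag holds 4 vertices, so the decomposition has width 3, which upper-bounds the treewidth. For the lower bound: the 4 vertex sets {5,6}, {1,3}, {0}, {7} are disjoint, each induces a connected subgraph, and every pair is joined by at least one edge of G. Contracting each set to a single vertex therefore yields K_{4} as a minor, and since treewidth is minor-monotone, tw(G) ≥ tw(K_{4}) = 3. Hence tw(G) = 3 exactly.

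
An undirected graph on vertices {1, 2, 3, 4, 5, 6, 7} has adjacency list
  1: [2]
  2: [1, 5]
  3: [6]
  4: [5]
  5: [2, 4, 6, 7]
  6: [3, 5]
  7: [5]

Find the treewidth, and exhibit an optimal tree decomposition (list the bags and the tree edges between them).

Each bag holds 2 vertices, so the decomposition has width 1, which upper-bounds the treewidth. G has an edge, so its treewidth is at least 1. Combining the bounds, tw(G) = 1.

Treewidth 1.
One optimal decomposition is:
Bags: B1 = {5, 6}  B2 = {3, 6}  B3 = {4, 5}  B4 = {2, 5}  B5 = {1, 2}  B6 = {5, 7}
Tree: B1–B2, B1–B3, B3–B4, B4–B5, B3–B6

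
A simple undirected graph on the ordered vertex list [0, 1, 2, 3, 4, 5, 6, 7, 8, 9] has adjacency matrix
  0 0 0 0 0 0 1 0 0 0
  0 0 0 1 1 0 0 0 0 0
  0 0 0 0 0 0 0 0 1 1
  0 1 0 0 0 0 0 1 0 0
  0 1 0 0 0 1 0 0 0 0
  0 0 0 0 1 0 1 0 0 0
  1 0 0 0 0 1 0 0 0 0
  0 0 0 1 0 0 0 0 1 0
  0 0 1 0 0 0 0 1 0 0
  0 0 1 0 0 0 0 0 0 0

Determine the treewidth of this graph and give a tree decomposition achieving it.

Treewidth 1.
One such decomposition:
Bags: B1 = {2, 9}  B2 = {2, 8}  B3 = {7, 8}  B4 = {3, 7}  B5 = {1, 3}  B6 = {1, 4}  B7 = {4, 5}  B8 = {5, 6}  B9 = {0, 6}
Tree: B1–B2, B2–B3, B3–B4, B4–B5, B5–B6, B6–B7, B7–B8, B8–B9

The largest bag has 2 vertices, giving width 1; this decomposition certifies tw(G) ≤ 1. Since G has at least one edge (e.g. 9–2), it is not an edgeless graph, so tw(G) ≥ 1. The upper and lower bounds meet at 1, so that is the treewidth.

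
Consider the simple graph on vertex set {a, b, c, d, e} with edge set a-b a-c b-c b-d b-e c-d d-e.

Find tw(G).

A width-2 tree decomposition is:
Bags: B1 = {b, d, e}  B2 = {b, c, d}  B3 = {a, b, c}
Tree: B1–B2, B2–B3
The largest bag has 3 vertices, giving width 2; this decomposition certifies tw(G) ≤ 2. Conversely, {b, d, e} is a clique of size 3, and the vertices of any clique must share a bag in every tree decomposition; so some bag has ≥ 3 vertices and tw(G) ≥ 2. Therefore the treewidth is 2.

2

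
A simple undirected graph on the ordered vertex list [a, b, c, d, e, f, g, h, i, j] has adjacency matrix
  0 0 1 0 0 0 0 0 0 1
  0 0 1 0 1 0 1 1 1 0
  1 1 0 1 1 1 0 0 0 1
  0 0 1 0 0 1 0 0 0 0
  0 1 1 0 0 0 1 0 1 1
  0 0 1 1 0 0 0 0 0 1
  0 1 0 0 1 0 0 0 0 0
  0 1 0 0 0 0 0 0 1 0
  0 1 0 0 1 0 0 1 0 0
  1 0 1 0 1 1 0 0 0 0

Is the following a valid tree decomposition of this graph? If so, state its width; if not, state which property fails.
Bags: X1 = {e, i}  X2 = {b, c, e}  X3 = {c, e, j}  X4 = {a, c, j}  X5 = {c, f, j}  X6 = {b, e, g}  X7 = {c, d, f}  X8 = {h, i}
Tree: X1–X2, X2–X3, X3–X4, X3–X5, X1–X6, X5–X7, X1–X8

No — edge (b,i) lies in no bag.

A tree decomposition must satisfy three properties: every vertex lies in some bag; for every edge, both endpoints lie together in some bag; and for every vertex, the bags containing it form a connected subtree. Here edge (b,i) lies in no bag, so the decomposition is invalid.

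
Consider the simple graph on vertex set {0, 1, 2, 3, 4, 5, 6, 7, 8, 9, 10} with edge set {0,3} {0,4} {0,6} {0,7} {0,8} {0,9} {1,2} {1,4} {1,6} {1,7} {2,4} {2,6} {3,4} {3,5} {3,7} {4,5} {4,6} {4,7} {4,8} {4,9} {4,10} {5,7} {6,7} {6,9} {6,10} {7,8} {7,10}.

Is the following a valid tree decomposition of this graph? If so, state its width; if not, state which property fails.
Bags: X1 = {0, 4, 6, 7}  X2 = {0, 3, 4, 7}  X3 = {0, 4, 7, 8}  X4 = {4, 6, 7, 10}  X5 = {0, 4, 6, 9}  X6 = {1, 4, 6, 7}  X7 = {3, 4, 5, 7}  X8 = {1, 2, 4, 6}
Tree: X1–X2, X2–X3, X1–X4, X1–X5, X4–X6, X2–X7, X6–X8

Checking the three conditions: (i) the bags cover all of {0, 1, 2, 3, 4, 5, 6, 7, 8, 9, 10}; (ii) for each edge, some bag contains both endpoints; (iii) the bags containing any fixed vertex form a subtree. All hold, so the decomposition is valid with width 4 − 1 = 3.

Yes; width 3.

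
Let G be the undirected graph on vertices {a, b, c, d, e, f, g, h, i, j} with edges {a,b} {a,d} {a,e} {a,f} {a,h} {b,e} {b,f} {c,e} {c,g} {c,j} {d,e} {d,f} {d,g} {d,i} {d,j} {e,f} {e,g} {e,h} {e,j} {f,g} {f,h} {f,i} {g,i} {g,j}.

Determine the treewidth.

3

A width-3 tree decomposition is:
Bags: B1 = {d, e, g, j}  B2 = {d, e, f, g}  B3 = {a, d, e, f}  B4 = {c, e, g, j}  B5 = {a, e, f, h}  B6 = {d, f, g, i}  B7 = {a, b, e, f}
Tree: B1–B2, B2–B3, B1–B4, B3–B5, B2–B6, B5–B7
Every bag has size at most 4, so the width is 4 − 1 = 3 and tw(G) ≤ 3. For the lower bound, the 4 vertices {d, e, g, j} are pairwise adjacent, and any tree decomposition puts a clique entirely inside one bag — forcing width ≥ 3. Combining the bounds, tw(G) = 3.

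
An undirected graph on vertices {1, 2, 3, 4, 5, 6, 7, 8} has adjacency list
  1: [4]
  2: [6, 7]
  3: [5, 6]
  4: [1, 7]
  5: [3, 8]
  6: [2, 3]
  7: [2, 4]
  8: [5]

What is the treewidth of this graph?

A width-1 tree decomposition is:
Bags: B1 = {5, 8}  B2 = {3, 5}  B3 = {3, 6}  B4 = {2, 6}  B5 = {2, 7}  B6 = {4, 7}  B7 = {1, 4}
Tree: B1–B2, B2–B3, B3–B4, B4–B5, B5–B6, B6–B7
Each bag holds 2 vertices, so the decomposition has width 1, which upper-bounds the treewidth. Since G has at least one edge (e.g. 8–5), it is not an edgeless graph, so tw(G) ≥ 1. Hence tw(G) = 1 exactly.

1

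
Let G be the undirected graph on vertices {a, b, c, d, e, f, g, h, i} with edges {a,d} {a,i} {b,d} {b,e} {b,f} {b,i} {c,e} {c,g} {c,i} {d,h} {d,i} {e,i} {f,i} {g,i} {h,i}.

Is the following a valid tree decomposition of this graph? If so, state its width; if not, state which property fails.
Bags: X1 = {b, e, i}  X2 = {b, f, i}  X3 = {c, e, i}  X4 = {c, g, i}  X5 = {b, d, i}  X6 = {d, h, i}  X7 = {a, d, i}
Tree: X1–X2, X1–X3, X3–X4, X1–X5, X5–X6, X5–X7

Yes; width 2.

Every vertex of G appears in some bag (union = {a, b, c, d, e, f, g, h, i}); every edge is covered by a bag; and for each vertex v the set of bags containing v is connected in the bag tree. The decomposition is therefore valid. The largest bag has 3 vertices, so the width is 2.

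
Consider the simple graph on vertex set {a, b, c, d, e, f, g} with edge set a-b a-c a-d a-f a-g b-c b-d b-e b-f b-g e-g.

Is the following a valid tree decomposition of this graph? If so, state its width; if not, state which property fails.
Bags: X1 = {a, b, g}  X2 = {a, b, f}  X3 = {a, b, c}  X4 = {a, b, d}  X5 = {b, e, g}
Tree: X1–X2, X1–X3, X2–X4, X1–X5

Yes; width 2.

Vertex coverage: the bags together contain {a, b, c, d, e, f, g}, the full vertex set. Edge coverage: each edge of G has both endpoints in at least one bag. Running intersection: for every vertex, the bags containing it form a connected subtree. All three properties hold, so this is a valid tree decomposition of width max|bag| − 1 = 2, and hence tw(G) ≤ 2.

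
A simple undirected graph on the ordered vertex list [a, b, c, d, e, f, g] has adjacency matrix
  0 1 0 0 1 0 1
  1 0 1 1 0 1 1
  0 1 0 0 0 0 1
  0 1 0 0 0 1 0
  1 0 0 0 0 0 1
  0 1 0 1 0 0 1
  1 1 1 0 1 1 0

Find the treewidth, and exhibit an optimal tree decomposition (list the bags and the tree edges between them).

Treewidth 2.
Bags: B1 = {b, f, g}  B2 = {a, b, g}  B3 = {a, e, g}  B4 = {b, c, g}  B5 = {b, d, f}
Tree: B1–B2, B2–B3, B1–B4, B1–B5

Each bag holds 3 vertices, so the decomposition has width 2, which upper-bounds the treewidth. On the other hand G contains the 3-clique {b, d, f}. A clique must lie in a single bag of any decomposition, so no decomposition can have width below 2. Combining the bounds, tw(G) = 2.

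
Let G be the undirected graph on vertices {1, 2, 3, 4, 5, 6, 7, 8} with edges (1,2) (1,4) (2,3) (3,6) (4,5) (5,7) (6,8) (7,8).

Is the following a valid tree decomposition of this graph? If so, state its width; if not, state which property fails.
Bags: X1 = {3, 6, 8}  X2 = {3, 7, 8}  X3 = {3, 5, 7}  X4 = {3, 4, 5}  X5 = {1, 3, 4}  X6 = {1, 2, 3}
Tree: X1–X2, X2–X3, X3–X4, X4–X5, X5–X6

Yes; width 2.

Checking the three conditions: (i) the bags cover all of {1, 2, 3, 4, 5, 6, 7, 8}; (ii) for each edge, some bag contains both endpoints; (iii) the bags containing any fixed vertex form a subtree. All hold, so the decomposition is valid with width 3 − 1 = 2.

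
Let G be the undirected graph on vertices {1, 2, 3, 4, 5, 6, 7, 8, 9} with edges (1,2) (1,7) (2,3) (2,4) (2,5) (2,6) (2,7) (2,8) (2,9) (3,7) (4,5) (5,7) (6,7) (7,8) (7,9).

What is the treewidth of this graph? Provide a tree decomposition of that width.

Treewidth 2.
One such decomposition:
Bags: B1 = {1, 2, 7}  B2 = {2, 7, 8}  B3 = {2, 5, 7}  B4 = {2, 4, 5}  B5 = {2, 6, 7}  B6 = {2, 3, 7}  B7 = {2, 7, 9}
Tree: B1–B2, B2–B3, B3–B4, B3–B5, B2–B6, B2–B7

Every bag has size at most 3, so the width is 3 − 1 = 2 and tw(G) ≤ 2. Conversely, {2, 4, 5} is a clique of size 3, and the vertices of any clique must share a bag in every tree decomposition; so some bag has ≥ 3 vertices and tw(G) ≥ 2. Therefore the treewidth is 2.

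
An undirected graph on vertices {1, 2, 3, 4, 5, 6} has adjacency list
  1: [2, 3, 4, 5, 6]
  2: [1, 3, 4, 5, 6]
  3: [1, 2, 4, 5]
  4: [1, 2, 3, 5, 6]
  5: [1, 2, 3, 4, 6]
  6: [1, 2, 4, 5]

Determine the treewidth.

A width-4 tree decomposition is:
Bags: B1 = {1, 2, 4, 5, 6}  B2 = {1, 2, 3, 4, 5}
Tree: B1–B2
The largest bag has 5 vertices, giving width 4; this decomposition certifies tw(G) ≤ 4. For the lower bound, the 5 vertices {1, 2, 3, 4, 5} are pairwise adjacent, and any tree decomposition puts a clique entirely inside one bag — forcing width ≥ 4. Combining the bounds, tw(G) = 4.

4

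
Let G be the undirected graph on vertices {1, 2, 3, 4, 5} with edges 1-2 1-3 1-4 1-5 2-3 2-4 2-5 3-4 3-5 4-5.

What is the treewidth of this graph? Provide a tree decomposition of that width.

With just one bag of size 5, the width is 5 − 1 = 4, so tw(G) ≤ 4. On the other hand G contains the 5-clique {1, 2, 3, 4, 5}. A clique must lie in a single bag of any decomposition, so no decomposition can have width below 4. Combining the bounds, tw(G) = 4.

Treewidth 4.
One such decomposition:
Bags: B1 = {1, 2, 3, 4, 5}
Tree: (single bag)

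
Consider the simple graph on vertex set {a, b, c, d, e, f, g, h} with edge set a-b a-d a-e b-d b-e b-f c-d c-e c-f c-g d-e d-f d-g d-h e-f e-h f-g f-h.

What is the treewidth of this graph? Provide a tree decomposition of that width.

Treewidth 3.
One such decomposition:
Bags: B1 = {a, b, d, e}  B2 = {b, d, e, f}  B3 = {c, d, e, f}  B4 = {c, d, f, g}  B5 = {d, e, f, h}
Tree: B1–B2, B2–B3, B3–B4, B3–B5

Every bag has size at most 4, so the width is 4 − 1 = 3 and tw(G) ≤ 3. Conversely, {a, b, d, e} is a clique of size 4, and the vertices of any clique must share a bag in every tree decomposition; so some bag has ≥ 4 vertices and tw(G) ≥ 3. The upper and lower bounds meet at 3, so that is the treewidth.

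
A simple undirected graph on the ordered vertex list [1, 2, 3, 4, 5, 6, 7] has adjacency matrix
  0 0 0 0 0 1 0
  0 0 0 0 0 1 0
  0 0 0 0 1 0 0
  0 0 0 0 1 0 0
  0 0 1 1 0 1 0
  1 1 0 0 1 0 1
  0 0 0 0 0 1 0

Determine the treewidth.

1

A width-1 tree decomposition is:
Bags: B1 = {4, 5}  B2 = {5, 6}  B3 = {3, 5}  B4 = {2, 6}  B5 = {6, 7}  B6 = {1, 6}
Tree: B1–B2, B1–B3, B2–B4, B2–B5, B4–B6
Each bag holds 2 vertices, so the decomposition has width 1, which upper-bounds the treewidth. G has an edge, so its treewidth is at least 1. The upper and lower bounds meet at 1, so that is the treewidth.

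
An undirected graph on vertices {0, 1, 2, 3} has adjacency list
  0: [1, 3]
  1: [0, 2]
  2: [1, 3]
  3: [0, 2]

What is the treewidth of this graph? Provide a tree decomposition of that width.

Each bag holds 3 vertices, so the decomposition has width 2, which upper-bounds the treewidth. The edges 2–3–0–1–2 form a cycle, so G is not a tree and its treewidth is at least 2. Combining the bounds, tw(G) = 2.

Treewidth 2.
One optimal decomposition is:
Bags: B1 = {0, 2, 3}  B2 = {0, 1, 2}
Tree: B1–B2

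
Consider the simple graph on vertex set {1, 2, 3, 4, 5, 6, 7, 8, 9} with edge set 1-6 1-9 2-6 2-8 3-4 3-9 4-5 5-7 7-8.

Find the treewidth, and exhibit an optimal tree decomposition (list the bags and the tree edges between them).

Every bag has size at most 3, so the width is 3 − 1 = 2 and tw(G) ≤ 2. For the lower bound, G contains the cycle 2–6–1–9–3–4–5–7–8–2, so G is not a forest; only forests have treewidth ≤ 1, hence tw(G) ≥ 2. The upper and lower bounds meet at 2, so that is the treewidth.

Treewidth 2.
Bags: B1 = {1, 2, 6}  B2 = {1, 2, 9}  B3 = {2, 3, 9}  B4 = {2, 3, 4}  B5 = {2, 4, 5}  B6 = {2, 5, 7}  B7 = {2, 7, 8}
Tree: B1–B2, B2–B3, B3–B4, B4–B5, B5–B6, B6–B7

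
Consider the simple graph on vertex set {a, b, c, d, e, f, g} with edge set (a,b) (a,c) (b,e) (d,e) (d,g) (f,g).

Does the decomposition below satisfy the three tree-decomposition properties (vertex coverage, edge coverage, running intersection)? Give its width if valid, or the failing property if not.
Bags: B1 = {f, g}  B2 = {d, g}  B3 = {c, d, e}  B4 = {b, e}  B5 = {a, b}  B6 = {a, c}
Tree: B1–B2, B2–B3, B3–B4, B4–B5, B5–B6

No — bags containing vertex c are not connected in the tree.

A tree decomposition must satisfy three properties: every vertex lies in some bag; for every edge, both endpoints lie together in some bag; and for every vertex, the bags containing it form a connected subtree. Here bags containing vertex c are not connected in the tree, so the decomposition is invalid.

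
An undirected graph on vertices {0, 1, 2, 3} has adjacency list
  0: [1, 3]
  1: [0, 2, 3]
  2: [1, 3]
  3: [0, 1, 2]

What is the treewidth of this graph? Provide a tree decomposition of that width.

Treewidth 2.
One optimal decomposition is:
Bags: B1 = {1, 2, 3}  B2 = {0, 1, 3}
Tree: B1–B2

The largest bag has 3 vertices, giving width 2; this decomposition certifies tw(G) ≤ 2. For the lower bound, the 3 vertices {0, 1, 3} are pairwise adjacent, and any tree decomposition puts a clique entirely inside one bag — forcing width ≥ 2. Therefore the treewidth is 2.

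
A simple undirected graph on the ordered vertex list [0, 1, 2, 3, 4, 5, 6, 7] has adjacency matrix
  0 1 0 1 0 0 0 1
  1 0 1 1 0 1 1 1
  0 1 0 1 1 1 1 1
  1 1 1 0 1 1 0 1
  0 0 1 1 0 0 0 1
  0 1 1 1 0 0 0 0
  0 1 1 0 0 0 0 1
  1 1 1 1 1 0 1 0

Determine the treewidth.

A width-3 tree decomposition is:
Bags: B1 = {1, 2, 3, 5}  B2 = {1, 2, 3, 7}  B3 = {2, 3, 4, 7}  B4 = {0, 1, 3, 7}  B5 = {1, 2, 6, 7}
Tree: B1–B2, B2–B3, B2–B4, B2–B5
Every bag has size at most 4, so the width is 4 − 1 = 3 and tw(G) ≤ 3. On the other hand G contains the 4-clique {0, 1, 3, 7}. A clique must lie in a single bag of any decomposition, so no decomposition can have width below 3. Therefore the treewidth is 3.

3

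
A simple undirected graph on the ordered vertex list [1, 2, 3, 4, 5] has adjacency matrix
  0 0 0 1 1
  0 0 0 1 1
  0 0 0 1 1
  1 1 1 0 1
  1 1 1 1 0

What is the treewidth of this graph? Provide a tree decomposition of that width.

Treewidth 2.
One optimal decomposition is:
Bags: B1 = {3, 4, 5}  B2 = {2, 4, 5}  B3 = {1, 4, 5}
Tree: B1–B2, B2–B3

Each bag holds 3 vertices, so the decomposition has width 2, which upper-bounds the treewidth. On the other hand G contains the 3-clique {1, 4, 5}. A clique must lie in a single bag of any decomposition, so no decomposition can have width below 2. Hence tw(G) = 2 exactly.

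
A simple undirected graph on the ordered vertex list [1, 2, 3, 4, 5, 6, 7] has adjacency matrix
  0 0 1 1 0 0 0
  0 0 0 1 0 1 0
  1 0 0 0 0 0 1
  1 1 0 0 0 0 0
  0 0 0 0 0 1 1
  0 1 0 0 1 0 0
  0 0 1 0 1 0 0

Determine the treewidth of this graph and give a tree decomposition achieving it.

Treewidth 2.
Bags: B1 = {1, 3, 4}  B2 = {2, 3, 4}  B3 = {2, 3, 6}  B4 = {3, 5, 6}  B5 = {3, 5, 7}
Tree: B1–B2, B2–B3, B3–B4, B4–B5

Each bag holds 3 vertices, so the decomposition has width 2, which upper-bounds the treewidth. For the lower bound, G contains the cycle 3–1–4–2–6–5–7–3, so G is not a forest; only forests have treewidth ≤ 1, hence tw(G) ≥ 2. Therefore the treewidth is 2.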